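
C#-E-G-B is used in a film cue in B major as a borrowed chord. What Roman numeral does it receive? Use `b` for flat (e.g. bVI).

C# is scale degree 2 in B major. The diatonic chord on degree 2 would be C#m (ii), but C#–E–G–B is the half-diminished-seventh chord from B minor. As a borrowed chord it is labeled iiø7.

iiø7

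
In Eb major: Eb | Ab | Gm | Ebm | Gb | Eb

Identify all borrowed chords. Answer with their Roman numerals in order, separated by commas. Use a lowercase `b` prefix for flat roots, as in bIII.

i, bIII

The diatonic triads in Eb major are Eb, Fm, Gm, Ab, Bb, Cm, Ddim. Eb, Ab and Gm are all diatonic. Ebm (Eb–Gb–Bb) doesn't fit — on degree 1 Eb major would have Eb (I). Ebm is the degree-1 chord of Eb minor, so it is the borrowed i. Gb (Gb–Bb–Db) is not: scale degree 3 in Eb major carries Gm (iii). In Eb minor the chord on that degree is Gb, so here it functions as bIII, borrowed from the parallel minor.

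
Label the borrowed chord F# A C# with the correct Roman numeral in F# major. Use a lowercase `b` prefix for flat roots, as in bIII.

i

The root F# is the diatonic 1st degree of F# major; the borrowing shows in the chord quality. The diatonic chord on degree 1 would be F# (I), but F#–A–C# is the minor chord from F# minor. As a borrowed chord it is labeled i.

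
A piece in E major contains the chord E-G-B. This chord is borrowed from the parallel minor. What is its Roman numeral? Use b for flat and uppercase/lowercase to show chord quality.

E is scale degree 1 in E major. The diatonic chord on degree 1 would be E (I), but E–G–B is the minor chord from E minor. As a borrowed chord it is labeled i.

i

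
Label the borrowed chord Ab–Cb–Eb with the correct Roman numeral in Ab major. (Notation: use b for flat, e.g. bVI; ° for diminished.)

i

The root Ab is the diatonic 1st degree of Ab major; the borrowing shows in the chord quality. Diatonically Ab major has Ab (I) on that degree; Ab–Cb–Eb is instead the minor chord native to Ab minor, so it takes the label i.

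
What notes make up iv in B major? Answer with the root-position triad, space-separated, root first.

E G B

iv is built on scale degree 4, which is E in both B major and its parallel. In B minor the chord on E is E–G–B.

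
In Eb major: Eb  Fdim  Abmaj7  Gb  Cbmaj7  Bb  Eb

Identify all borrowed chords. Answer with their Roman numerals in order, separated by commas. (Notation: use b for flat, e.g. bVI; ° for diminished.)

Eb major has the diatonic set Eb, Fm, Gm, Ab, Bb, Cm, Ddim. Of the given chords, Eb, Abmaj7 and Bb are diatonic. But Fdim (F–Ab–Cb) is foreign: the diatonic ii on degree 2 is Fm, whereas Fdim comes from Eb minor. It is labeled ii°. But Gb (Gb–Bb–Db) is foreign: the diatonic iii on degree 3 is Gm, whereas Gb comes from Eb minor. It is labeled bIII. But Cbmaj7 (Cb–Eb–Gb–Bb) is foreign: the diatonic vi on degree 6 is Cm, whereas Cbmaj7 comes from Eb minor. It is labeled bVImaj7.

ii°, bIII, bVImaj7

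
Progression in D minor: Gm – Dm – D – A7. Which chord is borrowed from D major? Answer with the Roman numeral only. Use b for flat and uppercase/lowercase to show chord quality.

I

D minor has the diatonic set Dm, Edim, F, Gm, A, Bb, C (with V from harmonic minor). Gm, Dm and A7 are all diatonic. D (D–F#–A) doesn't fit — on degree 1 D minor would have Dm (i). D is the degree-1 chord of D major, so it is the borrowed I.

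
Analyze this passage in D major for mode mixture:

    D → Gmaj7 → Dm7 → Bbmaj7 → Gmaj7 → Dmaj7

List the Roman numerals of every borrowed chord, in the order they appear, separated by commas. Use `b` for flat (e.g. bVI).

The diatonic triads in D major are D, Em, F#m, G, A, Bm, C#dim. D, Gmaj7 and Dmaj7 are all diatonic. But Dm7 (D–F–A–C) is foreign: the diatonic I on degree 1 is D, whereas Dm7 comes from D minor. It is labeled i7. But Bbmaj7 (Bb–D–F–A) is foreign: the diatonic vi on degree 6 is Bm, whereas Bbmaj7 comes from D minor. It is labeled bVImaj7.

i7, bVImaj7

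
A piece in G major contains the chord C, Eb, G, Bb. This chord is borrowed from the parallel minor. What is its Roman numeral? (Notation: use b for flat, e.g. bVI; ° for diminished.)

iv7

The root C is the diatonic 4th degree of G major; the borrowing shows in the chord quality. C–Eb–G–Bb is a minor-seventh chord — the form found in G minor, not the diatonic IV (C). Borrowed into G major it is written iv7.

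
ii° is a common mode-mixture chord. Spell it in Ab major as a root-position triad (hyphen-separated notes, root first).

The root, Bb, is scale degree 2 — the same note in Ab major and Ab minor; only the chord quality changes. Stacking thirds in Ab minor on Bb gives Bb–Db–Fb.

Bb-Db-Fb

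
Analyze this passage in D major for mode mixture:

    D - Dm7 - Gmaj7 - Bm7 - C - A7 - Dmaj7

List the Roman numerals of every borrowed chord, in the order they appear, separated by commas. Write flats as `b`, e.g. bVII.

D major has the diatonic set D, Em, F#m, G, A, Bm, C#dim. Of the given chords, D, Gmaj7, Bm7, A7 and Dmaj7 are diatonic. Dm7 (D–F–A–C) doesn't fit — on degree 1 D major would have D (I). Dm7 is the degree-1 chord of D minor, so it is the borrowed i7. C (C–E–G) is not: scale degree 7 in D major carries C#dim (vii°). In D minor the chord on that degree is C, so here it functions as bVII, borrowed from the parallel minor.

i7, bVII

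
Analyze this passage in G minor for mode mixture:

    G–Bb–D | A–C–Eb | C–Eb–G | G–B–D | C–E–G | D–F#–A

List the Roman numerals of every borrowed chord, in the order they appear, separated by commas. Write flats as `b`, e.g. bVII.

I, IV

The diatonic triads in G minor (with V from harmonic minor) are Gm, Adim, Bb, Cm, D, Eb, F. Of the given chords, G–Bb–D = Gm, A–C–Eb = Adim, C–Eb–G = Cm and D–F#–A = D are diatonic. But G–B–D is foreign: the diatonic i on degree 1 is Gm, whereas G comes from G major. It is labeled I. But C–E–G is foreign: the diatonic iv on degree 4 is Cm, whereas C comes from G major. It is labeled IV.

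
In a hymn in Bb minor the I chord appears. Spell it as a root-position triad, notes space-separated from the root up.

The root, Bb, is scale degree 1 — the same note in Bb minor and Bb major; only the chord quality changes. Building the major chord from the parallel major on Bb: Bb–D–F.

Bb D F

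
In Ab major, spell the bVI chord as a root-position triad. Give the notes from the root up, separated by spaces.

bVI is built on the lowered scale degree 6. In Ab major degree 6 is F; lowered it becomes Fb. Stacking thirds in Ab minor on Fb gives Fb–Ab–Cb.

Fb Ab Cb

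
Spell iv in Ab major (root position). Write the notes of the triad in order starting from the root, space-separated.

Db Fb Ab

iv is built on scale degree 4, which is Db in both Ab major and its parallel. Building the minor chord from the parallel minor on Db: Db–Fb–Ab.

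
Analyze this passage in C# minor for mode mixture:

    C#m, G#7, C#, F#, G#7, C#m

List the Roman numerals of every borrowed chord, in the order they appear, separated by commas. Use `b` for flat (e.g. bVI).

The diatonic triads in C# minor (with V from harmonic minor) are C#m, D#dim, E, F#m, G#, A, B. C#m and G#7 both belong to that set. But C# (C#–E#–G#) is foreign: the diatonic i on degree 1 is C#m, whereas C# comes from C# major. It is labeled I. F# (F#–A#–C#) doesn't fit — on degree 4 C# minor would have F#m (iv). F# is the degree-4 chord of C# major, so it is the borrowed IV.

I, IV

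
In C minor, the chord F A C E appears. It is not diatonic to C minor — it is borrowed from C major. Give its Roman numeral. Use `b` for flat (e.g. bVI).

F is scale degree 4 in C minor. The diatonic chord on degree 4 would be Fm (iv), but F–A–C–E is the major-seventh chord from C major. As a borrowed chord it is labeled IVmaj7.

IVmaj7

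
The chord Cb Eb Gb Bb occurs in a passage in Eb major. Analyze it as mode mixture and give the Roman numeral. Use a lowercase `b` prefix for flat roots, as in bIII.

In Eb major scale degree 6 is C; Cb is its lowered form, from Eb minor. Diatonically Eb major has Cm (vi) on that degree; Cb–Eb–Gb–Bb is instead the major-seventh chord native to Eb minor, so it takes the label bVImaj7.

bVImaj7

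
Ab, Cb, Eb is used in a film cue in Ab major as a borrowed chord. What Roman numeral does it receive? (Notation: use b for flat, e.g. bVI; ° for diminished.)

i

Ab is scale degree 1 in Ab major. The diatonic chord on degree 1 would be Ab (I), but Ab–Cb–Eb is the minor chord from Ab minor. As a borrowed chord it is labeled i.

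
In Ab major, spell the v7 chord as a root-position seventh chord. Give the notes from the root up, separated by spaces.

The root, Eb, is scale degree 5 — the same note in Ab major and Ab minor; only the chord quality changes. Stacking thirds in Ab minor on Eb gives Eb–Gb–Bb–Db.

Eb Gb Bb Db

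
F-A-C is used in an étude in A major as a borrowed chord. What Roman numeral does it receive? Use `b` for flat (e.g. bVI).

bVI

The root F is the lowered 6th scale degree — diatonically A major has F# there. F–A–C is a major chord — the form found in A minor, not the diatonic vi (F#m). Borrowed into A major it is written bVI.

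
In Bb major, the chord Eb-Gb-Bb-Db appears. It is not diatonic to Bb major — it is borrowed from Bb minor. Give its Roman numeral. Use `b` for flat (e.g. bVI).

iv7

Eb is scale degree 4 in Bb major. The diatonic chord on degree 4 would be Eb (IV), but Eb–Gb–Bb–Db is the minor-seventh chord from Bb minor. As a borrowed chord it is labeled iv7.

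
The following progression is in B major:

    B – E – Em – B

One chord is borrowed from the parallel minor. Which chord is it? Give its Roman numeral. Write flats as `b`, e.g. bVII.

B major has the diatonic set B, C#m, D#m, E, F#, G#m, A#dim. B and E are both diatonic. Em (E–G–B) doesn't fit — on degree 4 B major would have E (IV). Em is the degree-4 chord of B minor, so it is the borrowed iv.

iv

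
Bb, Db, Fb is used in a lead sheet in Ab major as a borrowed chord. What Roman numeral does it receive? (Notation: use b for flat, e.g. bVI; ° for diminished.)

ii°

Bb is scale degree 2 in Ab major. Diatonically Ab major has Bbm (ii) on that degree; Bb–Db–Fb is instead the diminished chord native to Ab minor, so it takes the label ii°.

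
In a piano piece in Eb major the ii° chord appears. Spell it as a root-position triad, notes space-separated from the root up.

F Ab Cb

ii° is built on scale degree 2, which is F in both Eb major and its parallel. Stacking thirds in Eb minor on F gives F–Ab–Cb.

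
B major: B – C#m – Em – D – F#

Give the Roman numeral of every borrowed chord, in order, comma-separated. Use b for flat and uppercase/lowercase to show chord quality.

iv, bIII

B major has the diatonic set B, C#m, D#m, E, F#, G#m, A#dim. Of the given chords, B, C#m and F# are diatonic. Em (E–G–B) doesn't fit — on degree 4 B major would have E (IV). Em is the degree-4 chord of B minor, so it is the borrowed iv. But D (D–F#–A) is foreign: the diatonic iii on degree 3 is D#m, whereas D comes from B minor. It is labeled bIII.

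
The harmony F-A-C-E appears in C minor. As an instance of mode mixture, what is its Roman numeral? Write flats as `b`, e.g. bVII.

F is scale degree 4 in C minor. The diatonic chord on degree 4 would be Fm (iv), but F–A–C–E is the major-seventh chord from C major. As a borrowed chord it is labeled IVmaj7.

IVmaj7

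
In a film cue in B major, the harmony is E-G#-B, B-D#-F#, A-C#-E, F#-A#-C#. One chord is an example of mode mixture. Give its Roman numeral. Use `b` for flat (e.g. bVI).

The diatonic triads in B major are B, C#m, D#m, E, F#, G#m, A#dim. E–G#–B = E, B–D#–F# = B and F#–A#–C# = F# are all diatonic. A–C#–E doesn't fit — on degree 7 B major would have A#dim (vii°). A is the degree-7 chord of B minor, so it is the borrowed bVII.

bVII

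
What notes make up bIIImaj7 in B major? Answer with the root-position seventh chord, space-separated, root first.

D F# A C#

Scale degree 3 in B major is D#. bIIImaj7 uses the lowered form, D, taken from B minor. Building the major-seventh chord from the parallel minor on D: D–F#–A–C#.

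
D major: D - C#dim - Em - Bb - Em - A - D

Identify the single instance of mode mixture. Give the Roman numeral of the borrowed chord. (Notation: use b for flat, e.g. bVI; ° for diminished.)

The diatonic triads in D major are D, Em, F#m, G, A, Bm, C#dim. Of the given chords, D, C#dim, Em and A are diatonic. Bb (Bb–D–F) is not: scale degree 6 in D major carries Bm (vi). In D minor the chord on that degree is Bb, so here it functions as bVI, borrowed from the parallel minor.

bVI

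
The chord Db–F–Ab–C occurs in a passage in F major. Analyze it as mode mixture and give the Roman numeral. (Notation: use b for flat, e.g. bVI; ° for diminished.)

In F major scale degree 6 is D; Db is its lowered form, from F minor. Db–F–Ab–C is a major-seventh chord — the form found in F minor, not the diatonic vi (Dm). Borrowed into F major it is written bVImaj7.

bVImaj7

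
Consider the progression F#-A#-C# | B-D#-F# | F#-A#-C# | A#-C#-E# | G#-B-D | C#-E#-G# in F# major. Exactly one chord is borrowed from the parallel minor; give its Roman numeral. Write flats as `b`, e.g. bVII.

In F# major the diatonic chords are F#, G#m, A#m, B, C#, D#m, E#dim. F#–A#–C# = F#, B–D#–F# = B, A#–C#–E# = A#m and C#–E#–G# = C# are all diatonic. G#–B–D is not: scale degree 2 in F# major carries G#m (ii). In F# minor the chord on that degree is G#dim, so here it functions as ii°, borrowed from the parallel minor.

ii°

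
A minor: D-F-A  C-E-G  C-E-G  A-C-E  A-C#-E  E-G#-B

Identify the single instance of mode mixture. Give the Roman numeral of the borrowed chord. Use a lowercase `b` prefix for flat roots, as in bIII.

I

In A minor (with V from harmonic minor) the diatonic chords are Am, Bdim, C, Dm, E, F, G. Of the given chords, D–F–A = Dm, C–E–G = C, A–C–E = Am and E–G#–B = E are diatonic. A–C#–E doesn't fit — on degree 1 A minor would have Am (i). A is the degree-1 chord of A major, so it is the borrowed I.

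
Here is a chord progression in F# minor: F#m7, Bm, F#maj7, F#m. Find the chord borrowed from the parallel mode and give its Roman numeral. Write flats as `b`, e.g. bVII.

The diatonic triads in F# minor (with V from harmonic minor) are F#m, G#dim, A, Bm, C#, D, E. F#m7, Bm and F#m all belong to that set. But F#maj7 (F#–A#–C#–E#) is foreign: the diatonic i on degree 1 is F#m, whereas F#maj7 comes from F# major. It is labeled Imaj7.

Imaj7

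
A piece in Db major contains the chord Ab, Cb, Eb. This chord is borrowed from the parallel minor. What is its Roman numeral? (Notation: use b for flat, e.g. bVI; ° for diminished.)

v

Ab is scale degree 5 in Db major. The diatonic chord on degree 5 would be Ab (V), but Ab–Cb–Eb is the minor chord from Db minor. As a borrowed chord it is labeled v.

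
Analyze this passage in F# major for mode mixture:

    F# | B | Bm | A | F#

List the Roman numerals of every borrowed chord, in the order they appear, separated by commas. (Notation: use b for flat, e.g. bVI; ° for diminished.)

iv, bIII

The diatonic triads in F# major are F#, G#m, A#m, B, C#, D#m, E#dim. F# and B both belong to that set. Bm (B–D–F#) is not: scale degree 4 in F# major carries B (IV). In F# minor the chord on that degree is Bm, so here it functions as iv, borrowed from the parallel minor. But A (A–C#–E) is foreign: the diatonic iii on degree 3 is A#m, whereas A comes from F# minor. It is labeled bIII.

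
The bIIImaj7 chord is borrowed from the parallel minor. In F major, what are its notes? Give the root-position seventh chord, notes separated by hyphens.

Ab-C-Eb-G

bIIImaj7 is built on the lowered scale degree 3. In F major degree 3 is A; lowered it becomes Ab. Building the major-seventh chord from the parallel minor on Ab: Ab–C–Eb–G.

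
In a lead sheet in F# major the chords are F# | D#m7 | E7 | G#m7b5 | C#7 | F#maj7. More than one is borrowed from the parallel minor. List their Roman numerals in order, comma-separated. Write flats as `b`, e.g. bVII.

bVII7, iiø7

F# major has the diatonic set F#, G#m, A#m, B, C#, D#m, E#dim. Of the given chords, F#, D#m7, C#7 and F#maj7 are diatonic. E7 (E–G#–B–D) doesn't fit — on degree 7 F# major would have E#dim (vii°). E7 is the degree-7 chord of F# minor, so it is the borrowed bVII7. G#m7b5 (G#–B–D–F#) doesn't fit — on degree 2 F# major would have G#m (ii). G#m7b5 is the degree-2 chord of F# minor, so it is the borrowed iiø7.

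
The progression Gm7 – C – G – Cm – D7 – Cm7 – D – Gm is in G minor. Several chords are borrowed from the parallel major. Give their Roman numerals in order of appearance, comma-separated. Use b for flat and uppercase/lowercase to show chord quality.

IV, I

G minor has the diatonic set Gm, Adim, Bb, Cm, D, Eb, F (with V from harmonic minor). Gm7, Cm, D7, Cm7, D and Gm are all diatonic. But C (C–E–G) is foreign: the diatonic iv on degree 4 is Cm, whereas C comes from G major. It is labeled IV. G (G–B–D) doesn't fit — on degree 1 G minor would have Gm (i). G is the degree-1 chord of G major, so it is the borrowed I.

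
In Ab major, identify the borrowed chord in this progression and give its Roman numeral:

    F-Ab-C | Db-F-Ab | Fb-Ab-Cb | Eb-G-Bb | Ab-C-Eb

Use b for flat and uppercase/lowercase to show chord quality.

bVI

The diatonic triads in Ab major are Ab, Bbm, Cm, Db, Eb, Fm, Gdim. F–Ab–C = Fm, Db–F–Ab = Db, Eb–G–Bb = Eb and Ab–C–Eb = Ab all belong to that set. But Fb–Ab–Cb is foreign: the diatonic vi on degree 6 is Fm, whereas Fb comes from Ab minor. It is labeled bVI.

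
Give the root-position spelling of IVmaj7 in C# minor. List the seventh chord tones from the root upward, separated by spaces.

IVmaj7 is built on scale degree 4, which is F# in both C# minor and its parallel. Building the major-seventh chord from the parallel major on F#: F#–A#–C#–E#.

F# A# C# E#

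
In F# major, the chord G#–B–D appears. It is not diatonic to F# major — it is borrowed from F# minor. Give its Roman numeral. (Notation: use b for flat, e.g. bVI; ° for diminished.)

G# is scale degree 2 in F# major. G#–B–D is a diminished chord — the form found in F# minor, not the diatonic ii (G#m). Borrowed into F# major it is written ii°.

ii°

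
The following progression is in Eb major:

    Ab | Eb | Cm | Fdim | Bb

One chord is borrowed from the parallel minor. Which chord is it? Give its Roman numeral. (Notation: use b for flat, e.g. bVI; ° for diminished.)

ii°

In Eb major the diatonic chords are Eb, Fm, Gm, Ab, Bb, Cm, Ddim. Ab, Eb, Cm and Bb are all diatonic. Fdim (F–Ab–Cb) is not: scale degree 2 in Eb major carries Fm (ii). In Eb minor the chord on that degree is Fdim, so here it functions as ii°, borrowed from the parallel minor.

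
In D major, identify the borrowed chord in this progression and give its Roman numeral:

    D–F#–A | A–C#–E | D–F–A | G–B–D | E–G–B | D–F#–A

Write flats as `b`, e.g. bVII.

D major has the diatonic set D, Em, F#m, G, A, Bm, C#dim. D–F#–A = D, A–C#–E = A, G–B–D = G and E–G–B = Em all belong to that set. D–F–A doesn't fit — on degree 1 D major would have D (I). Dm is the degree-1 chord of D minor, so it is the borrowed i.

i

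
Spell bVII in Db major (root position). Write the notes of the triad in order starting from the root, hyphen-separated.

Cb-Eb-Gb

bVII is built on the lowered scale degree 7. In Db major degree 7 is C; lowered it becomes Cb. In Db minor the chord on Cb is Cb–Eb–Gb.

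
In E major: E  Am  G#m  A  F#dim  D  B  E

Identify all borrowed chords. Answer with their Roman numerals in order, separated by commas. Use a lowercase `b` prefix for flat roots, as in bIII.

iv, ii°, bVII

E major has the diatonic set E, F#m, G#m, A, B, C#m, D#dim. E, G#m, A and B are all diatonic. Am (A–C–E) doesn't fit — on degree 4 E major would have A (IV). Am is the degree-4 chord of E minor, so it is the borrowed iv. But F#dim (F#–A–C) is foreign: the diatonic ii on degree 2 is F#m, whereas F#dim comes from E minor. It is labeled ii°. But D (D–F#–A) is foreign: the diatonic vii° on degree 7 is D#dim, whereas D comes from E minor. It is labeled bVII.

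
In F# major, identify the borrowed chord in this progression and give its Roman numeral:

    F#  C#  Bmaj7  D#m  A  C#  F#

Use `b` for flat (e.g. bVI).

bIII

The diatonic triads in F# major are F#, G#m, A#m, B, C#, D#m, E#dim. F#, C#, Bmaj7 and D#m all belong to that set. A (A–C#–E) doesn't fit — on degree 3 F# major would have A#m (iii). A is the degree-3 chord of F# minor, so it is the borrowed bIII.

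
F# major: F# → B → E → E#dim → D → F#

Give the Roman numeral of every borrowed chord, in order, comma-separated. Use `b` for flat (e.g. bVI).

F# major has the diatonic set F#, G#m, A#m, B, C#, D#m, E#dim. Of the given chords, F#, B and E#dim are diatonic. E (E–G#–B) is not: scale degree 7 in F# major carries E#dim (vii°). In F# minor the chord on that degree is E, so here it functions as bVII, borrowed from the parallel minor. But D (D–F#–A) is foreign: the diatonic vi on degree 6 is D#m, whereas D comes from F# minor. It is labeled bVI.

bVII, bVI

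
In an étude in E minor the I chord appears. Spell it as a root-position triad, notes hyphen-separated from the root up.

E-G#-B

The root, E, is scale degree 1 — the same note in E minor and E major; only the chord quality changes. Building the major chord from the parallel major on E: E–G#–B.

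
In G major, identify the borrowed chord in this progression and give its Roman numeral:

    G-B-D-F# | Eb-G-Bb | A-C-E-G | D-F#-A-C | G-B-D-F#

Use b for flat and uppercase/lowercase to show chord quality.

G major has the diatonic set G, Am, Bm, C, D, Em, F#dim. G–B–D–F# = Gmaj7, A–C–E–G = Am7 and D–F#–A–C = D7 are all diatonic. But Eb–G–Bb is foreign: the diatonic vi on degree 6 is Em, whereas Eb comes from G minor. It is labeled bVI.

bVI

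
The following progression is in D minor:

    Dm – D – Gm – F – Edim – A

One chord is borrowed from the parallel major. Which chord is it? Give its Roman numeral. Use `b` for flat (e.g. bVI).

I

The diatonic triads in D minor (with V from harmonic minor) are Dm, Edim, F, Gm, A, Bb, C. Of the given chords, Dm, Gm, F, Edim and A are diatonic. D (D–F#–A) is not: scale degree 1 in D minor carries Dm (i). In D major the chord on that degree is D, so here it functions as I, borrowed from the parallel major.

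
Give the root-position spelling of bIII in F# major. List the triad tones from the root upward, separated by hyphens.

Scale degree 3 in F# major is A#. bIII uses the lowered form, A, taken from F# minor. Stacking thirds in F# minor on A gives A–C#–E.

A-C#-E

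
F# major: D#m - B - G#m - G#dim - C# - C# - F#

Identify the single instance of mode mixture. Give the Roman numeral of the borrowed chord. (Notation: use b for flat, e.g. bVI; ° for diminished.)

ii°

F# major has the diatonic set F#, G#m, A#m, B, C#, D#m, E#dim. Of the given chords, D#m, B, G#m, C# and F# are diatonic. G#dim (G#–B–D) is not: scale degree 2 in F# major carries G#m (ii). In F# minor the chord on that degree is G#dim, so here it functions as ii°, borrowed from the parallel minor.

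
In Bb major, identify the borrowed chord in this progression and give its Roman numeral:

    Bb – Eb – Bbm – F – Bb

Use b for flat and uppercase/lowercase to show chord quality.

i

Bb major has the diatonic set Bb, Cm, Dm, Eb, F, Gm, Adim. Bb, Eb and F all belong to that set. Bbm (Bb–Db–F) is not: scale degree 1 in Bb major carries Bb (I). In Bb minor the chord on that degree is Bbm, so here it functions as i, borrowed from the parallel minor.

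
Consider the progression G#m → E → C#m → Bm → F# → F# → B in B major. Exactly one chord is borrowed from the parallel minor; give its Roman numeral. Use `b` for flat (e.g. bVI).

The diatonic triads in B major are B, C#m, D#m, E, F#, G#m, A#dim. G#m, E, C#m, F# and B all belong to that set. Bm (B–D–F#) doesn't fit — on degree 1 B major would have B (I). Bm is the degree-1 chord of B minor, so it is the borrowed i.

i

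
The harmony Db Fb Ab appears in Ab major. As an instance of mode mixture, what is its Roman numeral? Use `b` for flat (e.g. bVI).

iv

The root Db is the diatonic 4th degree of Ab major; the borrowing shows in the chord quality. Diatonically Ab major has Db (IV) on that degree; Db–Fb–Ab is instead the minor chord native to Ab minor, so it takes the label iv.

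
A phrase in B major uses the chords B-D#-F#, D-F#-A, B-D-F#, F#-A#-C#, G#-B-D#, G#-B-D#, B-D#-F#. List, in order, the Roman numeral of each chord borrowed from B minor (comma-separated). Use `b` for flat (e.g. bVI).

bIII, i

In B major the diatonic chords are B, C#m, D#m, E, F#, G#m, A#dim. B–D#–F# = B, F#–A#–C# = F# and G#–B–D# = G#m are all diatonic. D–F#–A doesn't fit — on degree 3 B major would have D#m (iii). D is the degree-3 chord of B minor, so it is the borrowed bIII. But B–D–F# is foreign: the diatonic I on degree 1 is B, whereas Bm comes from B minor. It is labeled i.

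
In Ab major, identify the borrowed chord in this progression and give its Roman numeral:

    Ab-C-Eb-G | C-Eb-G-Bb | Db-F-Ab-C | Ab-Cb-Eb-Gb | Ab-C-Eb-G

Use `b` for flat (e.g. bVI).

i7

Ab major has the diatonic set Ab, Bbm, Cm, Db, Eb, Fm, Gdim. Ab–C–Eb–G = Abmaj7, C–Eb–G–Bb = Cm7 and Db–F–Ab–C = Dbmaj7 are all diatonic. But Ab–Cb–Eb–Gb is foreign: the diatonic I on degree 1 is Ab, whereas Abm7 comes from Ab minor. It is labeled i7.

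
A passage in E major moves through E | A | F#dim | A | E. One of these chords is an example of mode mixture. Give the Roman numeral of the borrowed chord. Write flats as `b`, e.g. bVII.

In E major the diatonic chords are E, F#m, G#m, A, B, C#m, D#dim. Of the given chords, E and A are diatonic. But F#dim (F#–A–C) is foreign: the diatonic ii on degree 2 is F#m, whereas F#dim comes from E minor. It is labeled ii°.

ii°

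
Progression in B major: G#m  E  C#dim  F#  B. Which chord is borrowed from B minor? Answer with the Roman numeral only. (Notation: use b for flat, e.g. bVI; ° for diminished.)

The diatonic triads in B major are B, C#m, D#m, E, F#, G#m, A#dim. Of the given chords, G#m, E, F# and B are diatonic. C#dim (C#–E–G) is not: scale degree 2 in B major carries C#m (ii). In B minor the chord on that degree is C#dim, so here it functions as ii°, borrowed from the parallel minor.

ii°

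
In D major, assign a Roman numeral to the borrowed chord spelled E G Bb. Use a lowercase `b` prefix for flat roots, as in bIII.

E is scale degree 2 in D major. Diatonically D major has Em (ii) on that degree; E–G–Bb is instead the diminished chord native to D minor, so it takes the label ii°.

ii°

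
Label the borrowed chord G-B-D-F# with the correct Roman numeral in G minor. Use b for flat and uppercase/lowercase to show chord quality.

The root G is the diatonic 1st degree of G minor; the borrowing shows in the chord quality. Diatonically G minor has Gm (i) on that degree; G–B–D–F# is instead the major-seventh chord native to G major, so it takes the label Imaj7.

Imaj7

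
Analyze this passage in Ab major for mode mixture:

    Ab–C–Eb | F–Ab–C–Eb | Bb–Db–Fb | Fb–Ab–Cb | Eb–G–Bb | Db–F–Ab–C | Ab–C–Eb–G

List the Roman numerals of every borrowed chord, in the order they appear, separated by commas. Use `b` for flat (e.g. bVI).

In Ab major the diatonic chords are Ab, Bbm, Cm, Db, Eb, Fm, Gdim. Ab–C–Eb = Ab, F–Ab–C–Eb = Fm7, Eb–G–Bb = Eb, Db–F–Ab–C = Dbmaj7 and Ab–C–Eb–G = Abmaj7 are all diatonic. Bb–Db–Fb doesn't fit — on degree 2 Ab major would have Bbm (ii). Bbdim is the degree-2 chord of Ab minor, so it is the borrowed ii°. But Fb–Ab–Cb is foreign: the diatonic vi on degree 6 is Fm, whereas Fb comes from Ab minor. It is labeled bVI.

ii°, bVI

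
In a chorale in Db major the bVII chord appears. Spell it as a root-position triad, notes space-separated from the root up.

Cb Eb Gb

bVII is built on the lowered scale degree 7. In Db major degree 7 is C; lowered it becomes Cb. Building the major chord from the parallel minor on Cb: Cb–Eb–Gb.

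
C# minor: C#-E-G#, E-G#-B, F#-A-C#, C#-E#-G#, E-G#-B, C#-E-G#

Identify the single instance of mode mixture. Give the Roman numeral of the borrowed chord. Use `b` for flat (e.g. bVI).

The diatonic triads in C# minor (with V from harmonic minor) are C#m, D#dim, E, F#m, G#, A, B. C#–E–G# = C#m, E–G#–B = E and F#–A–C# = F#m all belong to that set. C#–E#–G# doesn't fit — on degree 1 C# minor would have C#m (i). C# is the degree-1 chord of C# major, so it is the borrowed I.

I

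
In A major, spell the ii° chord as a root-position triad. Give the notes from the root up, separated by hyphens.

ii° is built on scale degree 2, which is B in both A major and its parallel. In A minor the chord on B is B–D–F.

B-D-F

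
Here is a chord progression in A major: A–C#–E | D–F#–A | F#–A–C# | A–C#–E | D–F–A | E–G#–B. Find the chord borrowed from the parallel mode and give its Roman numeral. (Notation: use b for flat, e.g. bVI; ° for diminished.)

iv

The diatonic triads in A major are A, Bm, C#m, D, E, F#m, G#dim. A–C#–E = A, D–F#–A = D, F#–A–C# = F#m and E–G#–B = E are all diatonic. D–F–A is not: scale degree 4 in A major carries D (IV). In A minor the chord on that degree is Dm, so here it functions as iv, borrowed from the parallel minor.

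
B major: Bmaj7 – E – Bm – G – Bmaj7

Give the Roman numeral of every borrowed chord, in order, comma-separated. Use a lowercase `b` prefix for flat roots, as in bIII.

The diatonic triads in B major are B, C#m, D#m, E, F#, G#m, A#dim. Bmaj7 and E are both diatonic. Bm (B–D–F#) is not: scale degree 1 in B major carries B (I). In B minor the chord on that degree is Bm, so here it functions as i, borrowed from the parallel minor. But G (G–B–D) is foreign: the diatonic vi on degree 6 is G#m, whereas G comes from B minor. It is labeled bVI.

i, bVI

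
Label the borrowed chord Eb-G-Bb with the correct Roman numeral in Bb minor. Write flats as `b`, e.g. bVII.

Eb is scale degree 4 in Bb minor. The diatonic chord on degree 4 would be Ebm (iv), but Eb–G–Bb is the major chord from Bb major. As a borrowed chord it is labeled IV.

IV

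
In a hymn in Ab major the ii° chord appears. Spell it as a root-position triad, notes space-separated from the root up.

Bb Db Fb

The root, Bb, is scale degree 2 — the same note in Ab major and Ab minor; only the chord quality changes. Stacking thirds in Ab minor on Bb gives Bb–Db–Fb.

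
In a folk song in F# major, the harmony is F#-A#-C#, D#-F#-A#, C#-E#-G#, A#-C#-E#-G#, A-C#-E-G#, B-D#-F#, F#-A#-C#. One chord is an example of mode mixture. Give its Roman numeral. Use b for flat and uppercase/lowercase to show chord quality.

bIIImaj7

F# major has the diatonic set F#, G#m, A#m, B, C#, D#m, E#dim. F#–A#–C# = F#, D#–F#–A# = D#m, C#–E#–G# = C#, A#–C#–E#–G# = A#m7 and B–D#–F# = B all belong to that set. A–C#–E–G# doesn't fit — on degree 3 F# major would have A#m (iii). Amaj7 is the degree-3 chord of F# minor, so it is the borrowed bIIImaj7.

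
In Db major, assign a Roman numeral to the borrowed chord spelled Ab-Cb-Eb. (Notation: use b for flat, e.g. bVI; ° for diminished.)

v

The root Ab is the diatonic 5th degree of Db major; the borrowing shows in the chord quality. The diatonic chord on degree 5 would be Ab (V), but Ab–Cb–Eb is the minor chord from Db minor. As a borrowed chord it is labeled v.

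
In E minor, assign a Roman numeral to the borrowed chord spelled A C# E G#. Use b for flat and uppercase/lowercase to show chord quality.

A is scale degree 4 in E minor. The diatonic chord on degree 4 would be Am (iv), but A–C#–E–G# is the major-seventh chord from E major. As a borrowed chord it is labeled IVmaj7.

IVmaj7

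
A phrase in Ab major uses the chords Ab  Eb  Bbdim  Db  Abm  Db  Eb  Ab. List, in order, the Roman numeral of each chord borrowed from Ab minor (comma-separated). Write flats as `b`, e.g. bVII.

ii°, i

Ab major has the diatonic set Ab, Bbm, Cm, Db, Eb, Fm, Gdim. Ab, Eb and Db are all diatonic. But Bbdim (Bb–Db–Fb) is foreign: the diatonic ii on degree 2 is Bbm, whereas Bbdim comes from Ab minor. It is labeled ii°. Abm (Ab–Cb–Eb) doesn't fit — on degree 1 Ab major would have Ab (I). Abm is the degree-1 chord of Ab minor, so it is the borrowed i.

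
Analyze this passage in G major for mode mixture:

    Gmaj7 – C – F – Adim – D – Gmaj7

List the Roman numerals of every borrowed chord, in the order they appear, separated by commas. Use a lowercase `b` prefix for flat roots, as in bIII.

bVII, ii°

G major has the diatonic set G, Am, Bm, C, D, Em, F#dim. Of the given chords, Gmaj7, C and D are diatonic. F (F–A–C) doesn't fit — on degree 7 G major would have F#dim (vii°). F is the degree-7 chord of G minor, so it is the borrowed bVII. But Adim (A–C–Eb) is foreign: the diatonic ii on degree 2 is Am, whereas Adim comes from G minor. It is labeled ii°.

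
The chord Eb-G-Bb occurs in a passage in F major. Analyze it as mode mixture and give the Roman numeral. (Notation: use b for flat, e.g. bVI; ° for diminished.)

The root Eb is the lowered 7th scale degree — diatonically F major has E there. The diatonic chord on degree 7 would be Edim (vii°), but Eb–G–Bb is the major chord from F minor. As a borrowed chord it is labeled bVII.

bVII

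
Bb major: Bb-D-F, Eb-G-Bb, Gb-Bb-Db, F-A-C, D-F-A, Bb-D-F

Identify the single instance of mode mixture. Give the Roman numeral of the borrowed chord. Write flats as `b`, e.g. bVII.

Bb major has the diatonic set Bb, Cm, Dm, Eb, F, Gm, Adim. Of the given chords, Bb–D–F = Bb, Eb–G–Bb = Eb, F–A–C = F and D–F–A = Dm are diatonic. Gb–Bb–Db is not: scale degree 6 in Bb major carries Gm (vi). In Bb minor the chord on that degree is Gb, so here it functions as bVI, borrowed from the parallel minor.

bVI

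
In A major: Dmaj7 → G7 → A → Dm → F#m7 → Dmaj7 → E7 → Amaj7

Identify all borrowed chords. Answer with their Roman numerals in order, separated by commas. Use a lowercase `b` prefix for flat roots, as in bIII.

The diatonic triads in A major are A, Bm, C#m, D, E, F#m, G#dim. Of the given chords, Dmaj7, A, F#m7, E7 and Amaj7 are diatonic. G7 (G–B–D–F) is not: scale degree 7 in A major carries G#dim (vii°). In A minor the chord on that degree is G7, so here it functions as bVII7, borrowed from the parallel minor. But Dm (D–F–A) is foreign: the diatonic IV on degree 4 is D, whereas Dm comes from A minor. It is labeled iv.

bVII7, iv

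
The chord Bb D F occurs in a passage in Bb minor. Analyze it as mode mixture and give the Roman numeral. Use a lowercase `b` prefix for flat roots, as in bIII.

I

Bb is scale degree 1 in Bb minor. The diatonic chord on degree 1 would be Bbm (i), but Bb–D–F is the major chord from Bb major. As a borrowed chord it is labeled I.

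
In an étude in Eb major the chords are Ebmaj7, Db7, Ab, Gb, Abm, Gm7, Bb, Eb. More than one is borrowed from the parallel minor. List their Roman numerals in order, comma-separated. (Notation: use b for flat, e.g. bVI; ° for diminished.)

In Eb major the diatonic chords are Eb, Fm, Gm, Ab, Bb, Cm, Ddim. Ebmaj7, Ab, Gm7, Bb and Eb all belong to that set. But Db7 (Db–F–Ab–Cb) is foreign: the diatonic vii° on degree 7 is Ddim, whereas Db7 comes from Eb minor. It is labeled bVII7. Gb (Gb–Bb–Db) doesn't fit — on degree 3 Eb major would have Gm (iii). Gb is the degree-3 chord of Eb minor, so it is the borrowed bIII. Abm (Ab–Cb–Eb) is not: scale degree 4 in Eb major carries Ab (IV). In Eb minor the chord on that degree is Abm, so here it functions as iv, borrowed from the parallel minor.

bVII7, bIII, iv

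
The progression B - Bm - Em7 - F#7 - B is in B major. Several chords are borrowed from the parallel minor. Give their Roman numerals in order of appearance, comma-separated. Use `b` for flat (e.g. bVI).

In B major the diatonic chords are B, C#m, D#m, E, F#, G#m, A#dim. B and F#7 both belong to that set. Bm (B–D–F#) doesn't fit — on degree 1 B major would have B (I). Bm is the degree-1 chord of B minor, so it is the borrowed i. Em7 (E–G–B–D) is not: scale degree 4 in B major carries E (IV). In B minor the chord on that degree is Em7, so here it functions as iv7, borrowed from the parallel minor.

i, iv7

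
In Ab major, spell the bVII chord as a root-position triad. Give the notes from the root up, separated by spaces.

Gb Bb Db

The root of bVII is the lowered 7th degree: G becomes Gb. Building the major chord from the parallel minor on Gb: Gb–Bb–Db.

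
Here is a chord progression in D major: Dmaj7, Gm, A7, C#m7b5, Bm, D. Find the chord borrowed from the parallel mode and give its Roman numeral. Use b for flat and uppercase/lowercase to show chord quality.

iv

In D major the diatonic chords are D, Em, F#m, G, A, Bm, C#dim. Of the given chords, Dmaj7, A7, C#m7b5, Bm and D are diatonic. Gm (G–Bb–D) is not: scale degree 4 in D major carries G (IV). In D minor the chord on that degree is Gm, so here it functions as iv, borrowed from the parallel minor.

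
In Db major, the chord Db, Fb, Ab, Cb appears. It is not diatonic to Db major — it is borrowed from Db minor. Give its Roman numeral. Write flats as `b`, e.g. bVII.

i7

Db is scale degree 1 in Db major. The diatonic chord on degree 1 would be Db (I), but Db–Fb–Ab–Cb is the minor-seventh chord from Db minor. As a borrowed chord it is labeled i7.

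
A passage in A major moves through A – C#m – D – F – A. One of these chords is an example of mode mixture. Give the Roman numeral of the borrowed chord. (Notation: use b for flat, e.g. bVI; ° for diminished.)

bVI

A major has the diatonic set A, Bm, C#m, D, E, F#m, G#dim. Of the given chords, A, C#m and D are diatonic. F (F–A–C) is not: scale degree 6 in A major carries F#m (vi). In A minor the chord on that degree is F, so here it functions as bVI, borrowed from the parallel minor.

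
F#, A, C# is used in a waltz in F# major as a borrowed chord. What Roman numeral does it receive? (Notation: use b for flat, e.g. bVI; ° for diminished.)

The root F# is the diatonic 1st degree of F# major; the borrowing shows in the chord quality. F#–A–C# is a minor chord — the form found in F# minor, not the diatonic I (F#). Borrowed into F# major it is written i.

i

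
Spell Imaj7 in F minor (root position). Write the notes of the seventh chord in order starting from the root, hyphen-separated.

The root, F, is scale degree 1 — the same note in F minor and F major; only the chord quality changes. In F major the chord on F is F–A–C–E.

F-A-C-E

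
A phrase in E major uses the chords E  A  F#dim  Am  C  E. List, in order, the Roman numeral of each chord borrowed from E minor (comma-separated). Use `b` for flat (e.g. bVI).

ii°, iv, bVI

In E major the diatonic chords are E, F#m, G#m, A, B, C#m, D#dim. E and A both belong to that set. But F#dim (F#–A–C) is foreign: the diatonic ii on degree 2 is F#m, whereas F#dim comes from E minor. It is labeled ii°. But Am (A–C–E) is foreign: the diatonic IV on degree 4 is A, whereas Am comes from E minor. It is labeled iv. C (C–E–G) is not: scale degree 6 in E major carries C#m (vi). In E minor the chord on that degree is C, so here it functions as bVI, borrowed from the parallel minor.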